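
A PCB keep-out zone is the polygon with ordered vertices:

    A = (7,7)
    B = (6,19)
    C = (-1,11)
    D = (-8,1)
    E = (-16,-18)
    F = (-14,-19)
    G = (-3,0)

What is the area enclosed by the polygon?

198.5

Σ = (91) + (85) + (87) + (160) + (52) + (-57) + (-21) = 397
Area = |Σ|/2 = 198.5.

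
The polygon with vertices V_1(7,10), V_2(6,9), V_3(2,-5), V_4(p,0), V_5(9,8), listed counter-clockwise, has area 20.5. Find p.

4

Write out the shoelace sum; only the two edges meeting at V_4 involve p:
2·Area = [(2·0 − p·(-5)) + (p·8 − 9·0)] + -11
       = 13·p + -11 = 41
⇒ p = 4.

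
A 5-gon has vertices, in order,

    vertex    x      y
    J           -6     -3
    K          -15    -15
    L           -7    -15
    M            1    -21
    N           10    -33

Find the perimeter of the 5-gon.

82

|JK| = √((-9)² + (-12)²) = √225 = 15
|KL| = √((8)² + (0)²) = √64 = 8
|LM| = √((8)² + (-6)²) = √100 = 10
|MN| = √((9)² + (-12)²) = √225 = 15
|NJ| = √((-16)² + (30)²) = √1156 = 34
Perimeter = 15 + 8 + 10 + 15 + 34 = 82.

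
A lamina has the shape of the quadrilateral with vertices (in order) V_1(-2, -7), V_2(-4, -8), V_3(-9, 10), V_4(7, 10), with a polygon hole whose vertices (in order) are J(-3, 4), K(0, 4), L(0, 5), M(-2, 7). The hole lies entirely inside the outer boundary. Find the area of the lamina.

Outer boundary:
Apply the shoelace formula: 2A = Σ (x_i·y_{i+1} − x_{i+1}·y_i), indices taken mod 4.
Σ = (-12) + (-112) + (-160) + (-29) = -313
Area = |Σ|/2 = 156.5.
Hole:
Σ = (-12) + (0) + (10) + (13) = 11
Area = |Σ|/2 = 5.5.
Net area = 156.5 − 5.5 = 151.

151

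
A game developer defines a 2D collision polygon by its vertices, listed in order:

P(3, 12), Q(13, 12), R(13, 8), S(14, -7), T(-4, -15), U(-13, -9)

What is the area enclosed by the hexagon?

Apply the surveyor's formula: 2A = Σ (x_i·y_{i+1} − x_{i+1}·y_i), indices taken mod 6.
Σ = (-120) + (-52) + (-203) + (-238) + (-159) + (-129) = -901
Area = |Σ|/2 = 450.5.

450.5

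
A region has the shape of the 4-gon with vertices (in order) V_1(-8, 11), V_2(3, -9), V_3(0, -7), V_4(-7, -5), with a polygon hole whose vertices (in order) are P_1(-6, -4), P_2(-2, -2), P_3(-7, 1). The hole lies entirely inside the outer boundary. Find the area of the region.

Outer boundary:
Apply the surveyor's formula: 2A = Σ (x_i·y_{i+1} − x_{i+1}·y_i), indices taken mod 4.
Cross-terms: 39, -21, -49, -117  ⇒  Σ = -148
Area = |Σ|/2 = 74.
Hole:
Σ = (4) + (-16) + (34) = 22
Area = |Σ|/2 = 11.
Net area = 74 − 11 = 63.

63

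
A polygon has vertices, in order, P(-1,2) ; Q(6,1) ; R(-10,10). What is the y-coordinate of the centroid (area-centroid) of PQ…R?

13/3

Apply the surveyor's formula. First the cross-terms c_i = x_i·y_{i+1} − x_{i+1}·y_i:
  -13, 70, -10  ⇒  2A = 47, A = 23.5.
Then Σ (y_i + y_{i+1})·c_i = 611, so ȳ = 611 / (6·23.5) = 13/3.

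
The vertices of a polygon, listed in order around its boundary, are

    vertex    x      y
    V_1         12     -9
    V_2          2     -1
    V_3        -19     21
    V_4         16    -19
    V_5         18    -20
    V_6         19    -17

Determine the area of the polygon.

Apply the shoelace formula: 2A = Σ (x_i·y_{i+1} − x_{i+1}·y_i), indices taken mod 6.
Cross-terms: 6, 23, 25, 22, 74, 33  ⇒  Σ = 183
Area = |Σ|/2 = 91.5.

91.5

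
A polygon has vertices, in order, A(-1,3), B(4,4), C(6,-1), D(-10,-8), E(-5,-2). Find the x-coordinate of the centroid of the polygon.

-102/139

Apply the surveyor's formula. First the cross-terms c_i = x_i·y_{i+1} − x_{i+1}·y_i:
  -16, -28, -58, -20, -17  ⇒  2A = -139, A = -69.5.
Then Σ (x_i + x_{i+1})·c_i = 306, so x̄ = 306 / (6·(-69.5)) = -102/139.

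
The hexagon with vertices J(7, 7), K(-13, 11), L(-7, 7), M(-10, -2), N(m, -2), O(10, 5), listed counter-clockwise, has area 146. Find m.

The doubled signed area Σ (x_i y_{i+1} − x_{i+1} y_i) is linear in m.
With m=0 it equals 313; the coefficient of m is 7 (from the two edges through N).
So 7·m + 313 = 2·146 = 292 ⇒ m = -3.

-3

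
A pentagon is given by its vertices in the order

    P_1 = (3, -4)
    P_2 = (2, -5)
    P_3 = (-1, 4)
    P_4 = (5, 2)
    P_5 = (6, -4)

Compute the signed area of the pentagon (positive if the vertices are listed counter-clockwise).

Cross-terms: -7, 3, -22, -32, -12  ⇒  Σ = -70
Signed area = Σ/2 = -35 (negative ⇒ clockwise traversal).

-35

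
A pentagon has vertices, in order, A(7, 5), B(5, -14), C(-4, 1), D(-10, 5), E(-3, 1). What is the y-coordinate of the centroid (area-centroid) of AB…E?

-8/3

Apply Gauss's area formula. First the cross-terms c_i = x_i·y_{i+1} − x_{i+1}·y_i:
  -123, -51, -10, 5, -22  ⇒  2A = -201, A = -100.5.
Then Σ (y_i + y_{i+1})·c_i = 1608, so ȳ = 1608 / (6·(-100.5)) = -8/3.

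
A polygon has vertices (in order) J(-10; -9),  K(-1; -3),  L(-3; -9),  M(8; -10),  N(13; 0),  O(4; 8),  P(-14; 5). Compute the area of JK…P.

332.5

Apply Gauss's area formula: 2A = Σ (x_i·y_{i+1} − x_{i+1}·y_i), indices taken mod 7.
Cross-terms: 21, 0, 102, 130, 104, 132, 176  ⇒  Σ = 665
Area = |Σ|/2 = 332.5.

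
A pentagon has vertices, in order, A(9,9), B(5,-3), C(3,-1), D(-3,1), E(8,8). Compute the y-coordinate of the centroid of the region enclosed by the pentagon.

Apply the shoelace formula. First the cross-terms c_i = x_i·y_{i+1} − x_{i+1}·y_i:
  -72, 4, 0, -32, 0  ⇒  2A = -100, A = -50.
Then Σ (y_i + y_{i+1})·c_i = -736, so ȳ = -736 / (6·(-50)) = 184/75.

184/75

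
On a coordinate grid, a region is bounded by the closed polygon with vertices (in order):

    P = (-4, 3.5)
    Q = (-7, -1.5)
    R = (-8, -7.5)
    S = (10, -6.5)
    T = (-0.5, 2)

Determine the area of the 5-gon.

Apply the surveyor's formula: 2A = Σ (x_i·y_{i+1} − x_{i+1}·y_i), indices taken mod 5.
Σ = (30.5) + (40.5) + (127) + (16.75) + (6.25) = 221
Area = |Σ|/2 = 110.5.

110.5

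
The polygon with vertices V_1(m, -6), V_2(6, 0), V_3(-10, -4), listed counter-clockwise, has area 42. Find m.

Write out the shoelace sum; only the two edges meeting at V_1 involve m:
2·Area = [((-10)·(-6) − m·(-4)) + (m·0 − 6·(-6))] + -24
       = 4·m + 72 = 84
⇒ m = 3.

3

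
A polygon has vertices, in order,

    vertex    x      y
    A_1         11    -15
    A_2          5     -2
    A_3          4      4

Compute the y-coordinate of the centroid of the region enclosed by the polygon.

Apply Gauss's area formula. First the cross-terms c_i = x_i·y_{i+1} − x_{i+1}·y_i:
  53, 28, -104  ⇒  2A = -23, A = -11.5.
Then Σ (y_i + y_{i+1})·c_i = 299, so ȳ = 299 / (6·(-11.5)) = -13/3.

-13/3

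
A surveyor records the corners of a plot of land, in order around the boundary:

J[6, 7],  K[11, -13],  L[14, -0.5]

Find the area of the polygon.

61.25

Apply Gauss's area formula: 2A = Σ (x_i·y_{i+1} − x_{i+1}·y_i), indices taken mod 3.
Cross-terms: -155, 176.5, 101  ⇒  Σ = 122.5
Area = |Σ|/2 = 61.25.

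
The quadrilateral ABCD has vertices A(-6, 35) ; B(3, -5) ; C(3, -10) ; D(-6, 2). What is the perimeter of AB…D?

94

|AB| = √((9)² + (-40)²) = √1681 = 41
|BC| = √((0)² + (-5)²) = √25 = 5
|CD| = √((-9)² + (12)²) = √225 = 15
|DA| = √((0)² + (33)²) = √1089 = 33
Perimeter = 41 + 5 + 15 + 33 = 94.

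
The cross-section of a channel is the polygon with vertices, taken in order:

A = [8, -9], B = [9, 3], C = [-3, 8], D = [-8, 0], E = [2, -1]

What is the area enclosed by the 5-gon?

Apply the surveyor's formula: 2A = Σ (x_i·y_{i+1} − x_{i+1}·y_i), indices taken mod 5.
Cross-terms: 105, 81, 64, 8, -10  ⇒  Σ = 248
Area = |Σ|/2 = 124.

124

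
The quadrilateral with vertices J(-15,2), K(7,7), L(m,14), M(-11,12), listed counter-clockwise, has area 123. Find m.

-9

Write out the shoelace sum; only the two edges meeting at L involve m:
2·Area = [(7·14 − m·7) + (m·12 − (-11)·14)] + 39
       = 5·m + 291 = 246
⇒ m = -9.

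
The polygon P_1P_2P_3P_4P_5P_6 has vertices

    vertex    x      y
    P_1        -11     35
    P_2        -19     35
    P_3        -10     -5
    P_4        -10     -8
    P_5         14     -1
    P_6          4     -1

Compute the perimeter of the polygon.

|P_1P_2| = √((-8)² + (0)²) = √64 = 8
|P_2P_3| = √((9)² + (-40)²) = √1681 = 41
|P_3P_4| = √((0)² + (-3)²) = √9 = 3
|P_4P_5| = √((24)² + (7)²) = √625 = 25
|P_5P_6| = √((-10)² + (0)²) = √100 = 10
|P_6P_1| = √((-15)² + (36)²) = √1521 = 39
Perimeter = 8 + 41 + 3 + 25 + 10 + 39 = 126.

126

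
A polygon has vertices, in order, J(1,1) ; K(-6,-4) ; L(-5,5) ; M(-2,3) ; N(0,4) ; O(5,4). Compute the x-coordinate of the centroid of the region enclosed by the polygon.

-497/240

Apply Gauss's area formula. First the cross-terms c_i = x_i·y_{i+1} − x_{i+1}·y_i:
  2, -50, -5, -8, -20, 1  ⇒  2A = -80, A = -40.
Then Σ (x_i + x_{i+1})·c_i = 497, so x̄ = 497 / (6·(-40)) = -497/240.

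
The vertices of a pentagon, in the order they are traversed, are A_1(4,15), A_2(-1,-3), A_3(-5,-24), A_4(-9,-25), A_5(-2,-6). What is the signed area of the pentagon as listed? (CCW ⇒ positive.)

-40.5

A_1→A_2: (4)(-3) − (-1)(15) = 3
A_2→A_3: (-1)(-24) − (-5)(-3) = 9
A_3→A_4: (-5)(-25) − (-9)(-24) = -91
A_4→A_5: (-9)(-6) − (-2)(-25) = 4
A_5→A_1: (-2)(15) − (4)(-6) = -6
Σ = -81
Signed area = Σ/2 = -40.5 (negative ⇒ clockwise traversal).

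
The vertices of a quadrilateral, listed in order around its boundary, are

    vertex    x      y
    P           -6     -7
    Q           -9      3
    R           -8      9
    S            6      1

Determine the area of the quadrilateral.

118

Apply the surveyor's formula: 2A = Σ (x_i·y_{i+1} − x_{i+1}·y_i), indices taken mod 4.
Σ = (-81) + (-57) + (-62) + (-36) = -236
Area = |Σ|/2 = 118.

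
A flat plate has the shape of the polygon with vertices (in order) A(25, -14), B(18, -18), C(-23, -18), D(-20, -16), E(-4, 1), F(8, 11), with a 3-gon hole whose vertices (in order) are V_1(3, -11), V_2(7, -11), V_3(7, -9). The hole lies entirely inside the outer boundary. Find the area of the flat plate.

721.5

Outer boundary:
Σ = (-198) + (-738) + (8) + (-84) + (-52) + (-387) = -1451
Area = |Σ|/2 = 725.5.
Hole:
Apply the surveyor's formula: 2A = Σ (x_i·y_{i+1} − x_{i+1}·y_i), indices taken mod 3.
Cross-terms: 44, 14, -50  ⇒  Σ = 8
Area = |Σ|/2 = 4.
Net area = 725.5 − 4 = 721.5.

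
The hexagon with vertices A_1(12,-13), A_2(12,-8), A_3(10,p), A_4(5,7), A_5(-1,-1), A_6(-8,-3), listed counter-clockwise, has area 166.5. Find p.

Write out the shoelace sum; only the two edges meeting at A_3 involve p:
2·Area = [(12·p − 10·(-8)) + (10·7 − 5·p)] + 197
       = 7·p + 347 = 333
⇒ p = -2.

-2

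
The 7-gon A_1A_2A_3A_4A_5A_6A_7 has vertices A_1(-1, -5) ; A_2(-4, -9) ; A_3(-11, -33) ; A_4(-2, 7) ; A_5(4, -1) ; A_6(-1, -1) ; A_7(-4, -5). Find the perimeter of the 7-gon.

94

|A_1A_2| = √((-3)² + (-4)²) = √25 = 5
|A_2A_3| = √((-7)² + (-24)²) = √625 = 25
|A_3A_4| = √((9)² + (40)²) = √1681 = 41
|A_4A_5| = √((6)² + (-8)²) = √100 = 10
|A_5A_6| = √((-5)² + (0)²) = √25 = 5
|A_6A_7| = √((-3)² + (-4)²) = √25 = 5
|A_7A_1| = √((3)² + (0)²) = √9 = 3
Perimeter = 5 + 25 + 41 + 10 + 5 + 5 + 3 = 94.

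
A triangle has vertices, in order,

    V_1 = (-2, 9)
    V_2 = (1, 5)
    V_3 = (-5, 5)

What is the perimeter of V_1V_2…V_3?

|V_1V_2| = √((3)² + (-4)²) = √25 = 5
|V_2V_3| = √((-6)² + (0)²) = √36 = 6
|V_3V_1| = √((3)² + (4)²) = √25 = 5
Perimeter = 5 + 6 + 5 = 16.

16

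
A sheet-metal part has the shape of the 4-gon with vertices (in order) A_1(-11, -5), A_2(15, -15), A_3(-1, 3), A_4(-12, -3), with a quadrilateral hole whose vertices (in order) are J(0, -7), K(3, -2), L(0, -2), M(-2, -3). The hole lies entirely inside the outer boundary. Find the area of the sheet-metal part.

155.5

Outer boundary:
Apply the shoelace (surveyor's) formula: 2A = Σ (x_i·y_{i+1} − x_{i+1}·y_i), indices taken mod 4.
Σ = (240) + (30) + (39) + (27) = 336
Area = |Σ|/2 = 168.
Hole:
Cross-terms: 21, -6, -4, 14  ⇒  Σ = 25
Area = |Σ|/2 = 12.5.
Net area = 168 − 12.5 = 155.5.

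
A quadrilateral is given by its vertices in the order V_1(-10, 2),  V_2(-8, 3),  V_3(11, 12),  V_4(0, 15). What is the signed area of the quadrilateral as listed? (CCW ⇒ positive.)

86

Apply the surveyor's formula: 2A = Σ (x_i·y_{i+1} − x_{i+1}·y_i), indices taken mod 4.
V_1→V_2: (-10)(3) − (-8)(2) = -14
V_2→V_3: (-8)(12) − (11)(3) = -129
V_3→V_4: (11)(15) − (0)(12) = 165
V_4→V_1: (0)(2) − (-10)(15) = 150
Σ = 172
Signed area = Σ/2 = 86 (positive ⇒ counter-clockwise traversal).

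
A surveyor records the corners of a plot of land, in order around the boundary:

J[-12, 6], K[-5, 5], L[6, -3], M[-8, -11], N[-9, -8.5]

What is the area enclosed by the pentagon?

161

Σ = (-30) + (-15) + (-90) + (-31) + (-156) = -322
Area = |Σ|/2 = 161.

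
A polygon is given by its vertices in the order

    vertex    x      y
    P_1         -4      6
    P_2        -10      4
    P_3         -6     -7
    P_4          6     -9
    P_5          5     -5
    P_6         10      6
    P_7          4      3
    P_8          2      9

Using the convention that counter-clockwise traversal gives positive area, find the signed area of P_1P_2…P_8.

206.5

P_1→P_2: (-4)(4) − (-10)(6) = 44
P_2→P_3: (-10)(-7) − (-6)(4) = 94
P_3→P_4: (-6)(-9) − (6)(-7) = 96
P_4→P_5: (6)(-5) − (5)(-9) = 15
P_5→P_6: (5)(6) − (10)(-5) = 80
P_6→P_7: (10)(3) − (4)(6) = 6
P_7→P_8: (4)(9) − (2)(3) = 30
P_8→P_1: (2)(6) − (-4)(9) = 48
Σ = 413
Signed area = Σ/2 = 206.5 (positive ⇒ counter-clockwise traversal).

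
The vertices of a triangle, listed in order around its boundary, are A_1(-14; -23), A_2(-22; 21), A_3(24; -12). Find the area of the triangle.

Apply the shoelace (surveyor's) formula: 2A = Σ (x_i·y_{i+1} − x_{i+1}·y_i), indices taken mod 3.
Cross-terms: -800, -240, -720  ⇒  Σ = -1760
Area = |Σ|/2 = 880.

880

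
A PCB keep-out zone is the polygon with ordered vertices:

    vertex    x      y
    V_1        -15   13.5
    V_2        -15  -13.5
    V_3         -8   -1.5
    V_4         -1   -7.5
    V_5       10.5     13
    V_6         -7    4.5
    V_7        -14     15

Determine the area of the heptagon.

Apply the shoelace formula: 2A = Σ (x_i·y_{i+1} − x_{i+1}·y_i), indices taken mod 7.
V_1→V_2: (-15)(-13.5) − (-15)(13.5) = 405
V_2→V_3: (-15)(-1.5) − (-8)(-13.5) = -85.5
V_3→V_4: (-8)(-7.5) − (-1)(-1.5) = 58.5
V_4→V_5: (-1)(13) − (10.5)(-7.5) = 65.75
V_5→V_6: (10.5)(4.5) − (-7)(13) = 138.25
V_6→V_7: (-7)(15) − (-14)(4.5) = -42
V_7→V_1: (-14)(13.5) − (-15)(15) = 36
Σ = 576
Area = |Σ|/2 = 288.

288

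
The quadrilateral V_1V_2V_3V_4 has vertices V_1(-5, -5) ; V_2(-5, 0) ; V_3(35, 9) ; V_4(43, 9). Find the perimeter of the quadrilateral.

104

|V_1V_2| = √((0)² + (5)²) = √25 = 5
|V_2V_3| = √((40)² + (9)²) = √1681 = 41
|V_3V_4| = √((8)² + (0)²) = √64 = 8
|V_4V_1| = √((-48)² + (-14)²) = √2500 = 50
Perimeter = 5 + 41 + 8 + 50 = 104.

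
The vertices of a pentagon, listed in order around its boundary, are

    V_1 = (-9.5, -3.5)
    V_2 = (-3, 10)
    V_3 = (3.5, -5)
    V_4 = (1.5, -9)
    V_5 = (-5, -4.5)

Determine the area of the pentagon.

113.25

Apply the shoelace formula: 2A = Σ (x_i·y_{i+1} − x_{i+1}·y_i), indices taken mod 5.
Cross-terms: -105.5, -20, -24, -51.75, -25.25  ⇒  Σ = -226.5
Area = |Σ|/2 = 113.25.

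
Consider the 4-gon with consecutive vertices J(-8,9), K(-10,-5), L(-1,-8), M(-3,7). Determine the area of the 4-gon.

J→K: (-8)(-5) − (-10)(9) = 130
K→L: (-10)(-8) − (-1)(-5) = 75
L→M: (-1)(7) − (-3)(-8) = -31
M→J: (-3)(9) − (-8)(7) = 29
Σ = 203
Area = |Σ|/2 = 101.5.

101.5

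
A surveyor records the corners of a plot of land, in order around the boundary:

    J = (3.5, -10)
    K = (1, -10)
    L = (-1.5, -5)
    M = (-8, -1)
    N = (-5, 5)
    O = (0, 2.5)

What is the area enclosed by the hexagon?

Apply the surveyor's formula: 2A = Σ (x_i·y_{i+1} − x_{i+1}·y_i), indices taken mod 6.
J→K: (3.5)(-10) − (1)(-10) = -25
K→L: (1)(-5) − (-1.5)(-10) = -20
L→M: (-1.5)(-1) − (-8)(-5) = -38.5
M→N: (-8)(5) − (-5)(-1) = -45
N→O: (-5)(2.5) − (0)(5) = -12.5
O→J: (0)(-10) − (3.5)(2.5) = -8.75
Σ = -149.75
Area = |Σ|/2 = 74.875.

74.875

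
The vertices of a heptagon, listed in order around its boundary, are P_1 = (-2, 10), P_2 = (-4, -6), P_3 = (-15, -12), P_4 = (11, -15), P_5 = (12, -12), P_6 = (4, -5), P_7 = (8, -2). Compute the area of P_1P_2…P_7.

255.5

Apply the shoelace (surveyor's) formula: 2A = Σ (x_i·y_{i+1} − x_{i+1}·y_i), indices taken mod 7.
Cross-terms: 52, -42, 357, 48, -12, 32, 76  ⇒  Σ = 511
Area = |Σ|/2 = 255.5.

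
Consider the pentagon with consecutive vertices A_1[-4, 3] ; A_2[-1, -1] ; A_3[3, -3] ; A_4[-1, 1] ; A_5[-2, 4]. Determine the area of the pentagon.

Cross-terms: 7, 6, 0, -2, 10  ⇒  Σ = 21
Area = |Σ|/2 = 10.5.

10.5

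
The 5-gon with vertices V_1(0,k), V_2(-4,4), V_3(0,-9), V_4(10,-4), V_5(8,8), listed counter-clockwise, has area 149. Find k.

Write out the shoelace sum; only the two edges meeting at V_1 involve k:
2·Area = [(8·k − 0·8) + (0·4 − (-4)·k)] + 238
       = 12·k + 238 = 298
⇒ k = 5.

5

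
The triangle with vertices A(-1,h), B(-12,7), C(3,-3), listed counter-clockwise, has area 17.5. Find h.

Write out the shoelace sum; only the two edges meeting at A involve h:
2·Area = [(3·h − (-1)·(-3)) + ((-1)·7 − (-12)·h)] + 15
       = 15·h + 5 = 35
⇒ h = 2.

2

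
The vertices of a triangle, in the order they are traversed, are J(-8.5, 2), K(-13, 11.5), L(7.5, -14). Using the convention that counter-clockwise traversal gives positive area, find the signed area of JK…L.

Apply the shoelace (surveyor's) formula: 2A = Σ (x_i·y_{i+1} − x_{i+1}·y_i), indices taken mod 3.
Σ = (-71.75) + (95.75) + (-104) = -80
Signed area = Σ/2 = -40 (negative ⇒ clockwise traversal).

-40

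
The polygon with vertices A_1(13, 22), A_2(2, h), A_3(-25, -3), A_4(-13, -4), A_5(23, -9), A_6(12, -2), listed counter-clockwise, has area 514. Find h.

The doubled signed area Σ (x_i y_{i+1} − x_{i+1} y_i) is linear in h.
With h=0 it equals 572; the coefficient of h is 38 (from the two edges through A_2).
So 38·h + 572 = 2·514 = 1028 ⇒ h = 12.

12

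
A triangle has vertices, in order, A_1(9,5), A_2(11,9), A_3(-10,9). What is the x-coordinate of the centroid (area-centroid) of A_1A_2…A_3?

10/3

Apply Gauss's area formula. First the cross-terms c_i = x_i·y_{i+1} − x_{i+1}·y_i:
  26, 189, -131  ⇒  2A = 84, A = 42.
Then Σ (x_i + x_{i+1})·c_i = 840, so x̄ = 840 / (6·42) = 10/3.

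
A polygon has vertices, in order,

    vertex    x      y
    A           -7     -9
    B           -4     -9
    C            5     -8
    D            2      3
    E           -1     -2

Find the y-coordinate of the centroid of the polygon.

-632/129

Apply the surveyor's formula. First the cross-terms c_i = x_i·y_{i+1} − x_{i+1}·y_i:
  27, 77, 31, -1, -5  ⇒  2A = 129, A = 64.5.
Then Σ (y_i + y_{i+1})·c_i = -1896, so ȳ = -1896 / (6·64.5) = -632/129.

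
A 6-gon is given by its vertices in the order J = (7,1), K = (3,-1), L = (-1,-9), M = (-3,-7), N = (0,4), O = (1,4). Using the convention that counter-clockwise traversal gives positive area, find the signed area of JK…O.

-50.5

Apply the shoelace formula: 2A = Σ (x_i·y_{i+1} − x_{i+1}·y_i), indices taken mod 6.
Σ = (-10) + (-28) + (-20) + (-12) + (-4) + (-27) = -101
Signed area = Σ/2 = -50.5 (negative ⇒ clockwise traversal).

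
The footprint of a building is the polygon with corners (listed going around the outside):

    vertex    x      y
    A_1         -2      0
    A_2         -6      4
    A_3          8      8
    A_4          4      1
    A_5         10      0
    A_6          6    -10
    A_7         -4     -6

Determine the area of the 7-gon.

Σ = (-8) + (-80) + (-24) + (-10) + (-100) + (-76) + (-12) = -310
Area = |Σ|/2 = 155.

155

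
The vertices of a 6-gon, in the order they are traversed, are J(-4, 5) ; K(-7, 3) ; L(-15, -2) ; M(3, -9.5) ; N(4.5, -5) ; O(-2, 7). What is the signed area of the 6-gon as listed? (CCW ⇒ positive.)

148.875

Σ = (23) + (59) + (148.5) + (27.75) + (21.5) + (18) = 297.75
Signed area = Σ/2 = 148.875 (positive ⇒ counter-clockwise traversal).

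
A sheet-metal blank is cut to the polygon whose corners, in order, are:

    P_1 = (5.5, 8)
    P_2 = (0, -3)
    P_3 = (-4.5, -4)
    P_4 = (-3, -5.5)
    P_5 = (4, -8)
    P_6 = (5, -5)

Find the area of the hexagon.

58.125

Σ = (-16.5) + (-13.5) + (12.75) + (46) + (20) + (67.5) = 116.25
Area = |Σ|/2 = 58.125.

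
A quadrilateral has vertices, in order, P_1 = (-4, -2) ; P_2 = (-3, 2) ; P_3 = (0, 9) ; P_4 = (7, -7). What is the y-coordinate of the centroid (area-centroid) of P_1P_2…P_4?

15/146

Apply the shoelace formula. First the cross-terms c_i = x_i·y_{i+1} − x_{i+1}·y_i:
  -14, -27, -63, -42  ⇒  2A = -146, A = -73.
Then Σ (y_i + y_{i+1})·c_i = -45, so ȳ = -45 / (6·(-73)) = 15/146.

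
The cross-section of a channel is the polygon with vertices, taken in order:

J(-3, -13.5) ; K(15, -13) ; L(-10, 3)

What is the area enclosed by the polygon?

Apply Gauss's area formula: 2A = Σ (x_i·y_{i+1} − x_{i+1}·y_i), indices taken mod 3.
Cross-terms: 241.5, -85, 144  ⇒  Σ = 300.5
Area = |Σ|/2 = 150.25.

150.25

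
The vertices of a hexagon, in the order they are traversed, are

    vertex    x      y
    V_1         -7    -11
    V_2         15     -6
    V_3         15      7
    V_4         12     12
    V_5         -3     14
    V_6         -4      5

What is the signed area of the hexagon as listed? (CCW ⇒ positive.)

Apply Gauss's area formula: 2A = Σ (x_i·y_{i+1} − x_{i+1}·y_i), indices taken mod 6.
Σ = (207) + (195) + (96) + (204) + (41) + (79) = 822
Signed area = Σ/2 = 411 (positive ⇒ counter-clockwise traversal).

411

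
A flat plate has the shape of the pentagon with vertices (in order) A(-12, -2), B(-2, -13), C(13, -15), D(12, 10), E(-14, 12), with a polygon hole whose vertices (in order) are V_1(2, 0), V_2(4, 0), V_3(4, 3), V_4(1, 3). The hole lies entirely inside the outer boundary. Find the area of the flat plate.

551

Outer boundary:
Apply the surveyor's formula: 2A = Σ (x_i·y_{i+1} − x_{i+1}·y_i), indices taken mod 5.
Σ = (152) + (199) + (310) + (284) + (172) = 1117
Area = |Σ|/2 = 558.5.
Hole:
V_1→V_2: (2)(0) − (4)(0) = 0
V_2→V_3: (4)(3) − (4)(0) = 12
V_3→V_4: (4)(3) − (1)(3) = 9
V_4→V_1: (1)(0) − (2)(3) = -6
Σ = 15
Area = |Σ|/2 = 7.5.
Net area = 558.5 − 7.5 = 551.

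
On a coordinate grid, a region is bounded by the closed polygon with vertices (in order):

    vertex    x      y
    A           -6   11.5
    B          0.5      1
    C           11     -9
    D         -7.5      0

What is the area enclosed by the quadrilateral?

Apply Gauss's area formula: 2A = Σ (x_i·y_{i+1} − x_{i+1}·y_i), indices taken mod 4.
Cross-terms: -11.75, -15.5, -67.5, -86.25  ⇒  Σ = -181
Area = |Σ|/2 = 90.5.

90.5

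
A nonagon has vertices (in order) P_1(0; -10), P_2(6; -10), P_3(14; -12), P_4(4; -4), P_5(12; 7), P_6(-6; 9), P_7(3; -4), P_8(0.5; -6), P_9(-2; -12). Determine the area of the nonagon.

164.5

Apply the surveyor's formula: 2A = Σ (x_i·y_{i+1} − x_{i+1}·y_i), indices taken mod 9.
Cross-terms: 60, 68, -8, 76, 150, -3, -16, -18, 20  ⇒  Σ = 329
Area = |Σ|/2 = 164.5.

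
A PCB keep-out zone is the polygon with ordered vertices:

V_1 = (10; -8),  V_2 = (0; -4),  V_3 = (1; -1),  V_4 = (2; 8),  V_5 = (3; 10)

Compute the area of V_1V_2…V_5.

77

Apply the surveyor's formula: 2A = Σ (x_i·y_{i+1} − x_{i+1}·y_i), indices taken mod 5.
Σ = (-40) + (4) + (10) + (-4) + (-124) = -154
Area = |Σ|/2 = 77.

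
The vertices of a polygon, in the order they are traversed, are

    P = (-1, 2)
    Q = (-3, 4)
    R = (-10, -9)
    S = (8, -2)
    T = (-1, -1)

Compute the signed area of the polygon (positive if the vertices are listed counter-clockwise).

74

Apply the shoelace formula: 2A = Σ (x_i·y_{i+1} − x_{i+1}·y_i), indices taken mod 5.
Σ = (2) + (67) + (92) + (-10) + (-3) = 148
Signed area = Σ/2 = 74 (positive ⇒ counter-clockwise traversal).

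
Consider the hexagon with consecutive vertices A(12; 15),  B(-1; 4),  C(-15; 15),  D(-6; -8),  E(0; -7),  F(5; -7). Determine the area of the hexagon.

Apply Gauss's area formula: 2A = Σ (x_i·y_{i+1} − x_{i+1}·y_i), indices taken mod 6.
Σ = (63) + (45) + (210) + (42) + (35) + (159) = 554
Area = |Σ|/2 = 277.

277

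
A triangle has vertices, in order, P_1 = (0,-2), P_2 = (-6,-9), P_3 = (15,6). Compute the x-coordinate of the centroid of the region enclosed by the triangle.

3

Apply the surveyor's formula. First the cross-terms c_i = x_i·y_{i+1} − x_{i+1}·y_i:
  -12, 99, -30  ⇒  2A = 57, A = 28.5.
Then Σ (x_i + x_{i+1})·c_i = 513, so x̄ = 513 / (6·28.5) = 3.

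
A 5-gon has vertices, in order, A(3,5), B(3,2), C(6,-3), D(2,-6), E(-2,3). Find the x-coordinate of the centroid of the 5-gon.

502/255

Apply Gauss's area formula. First the cross-terms c_i = x_i·y_{i+1} − x_{i+1}·y_i:
  -9, -21, -30, -6, -19  ⇒  2A = -85, A = -42.5.
Then Σ (x_i + x_{i+1})·c_i = -502, so x̄ = -502 / (6·(-42.5)) = 502/255.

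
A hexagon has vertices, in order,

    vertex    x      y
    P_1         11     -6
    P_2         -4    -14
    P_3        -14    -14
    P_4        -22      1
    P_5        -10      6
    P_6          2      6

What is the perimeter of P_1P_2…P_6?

|P_1P_2| = √((-15)² + (-8)²) = √289 = 17
|P_2P_3| = √((-10)² + (0)²) = √100 = 10
|P_3P_4| = √((-8)² + (15)²) = √289 = 17
|P_4P_5| = √((12)² + (5)²) = √169 = 13
|P_5P_6| = √((12)² + (0)²) = √144 = 12
|P_6P_1| = √((9)² + (-12)²) = √225 = 15
Perimeter = 17 + 10 + 17 + 13 + 12 + 15 = 84.

84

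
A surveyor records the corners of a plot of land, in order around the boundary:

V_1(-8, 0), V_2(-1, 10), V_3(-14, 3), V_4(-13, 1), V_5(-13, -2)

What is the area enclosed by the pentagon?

Cross-terms: -80, 137, 25, 39, -16  ⇒  Σ = 105
Area = |Σ|/2 = 52.5.

52.5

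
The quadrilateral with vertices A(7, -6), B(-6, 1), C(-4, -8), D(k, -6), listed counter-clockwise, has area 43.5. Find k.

-1

The doubled signed area Σ (x_i y_{i+1} − x_{i+1} y_i) is linear in k.
With k=0 it equals 89; the coefficient of k is 2 (from the two edges through D).
So 2·k + 89 = 2·43.5 = 87 ⇒ k = -1.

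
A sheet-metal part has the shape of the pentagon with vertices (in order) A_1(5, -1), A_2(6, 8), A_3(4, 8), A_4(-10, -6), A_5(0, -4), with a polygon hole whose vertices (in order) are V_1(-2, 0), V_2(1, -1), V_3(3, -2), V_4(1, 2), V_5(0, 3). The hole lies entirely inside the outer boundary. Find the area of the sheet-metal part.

Outer boundary:
Apply Gauss's area formula: 2A = Σ (x_i·y_{i+1} − x_{i+1}·y_i), indices taken mod 5.
Σ = (46) + (16) + (56) + (40) + (20) = 178
Area = |Σ|/2 = 89.
Hole:
Apply the surveyor's formula: 2A = Σ (x_i·y_{i+1} − x_{i+1}·y_i), indices taken mod 5.
Σ = (2) + (1) + (8) + (3) + (6) = 20
Area = |Σ|/2 = 10.
Net area = 89 − 10 = 79.

79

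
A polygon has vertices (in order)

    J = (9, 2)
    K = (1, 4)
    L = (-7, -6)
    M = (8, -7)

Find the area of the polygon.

Apply the shoelace formula: 2A = Σ (x_i·y_{i+1} − x_{i+1}·y_i), indices taken mod 4.
Σ = (34) + (22) + (97) + (79) = 232
Area = |Σ|/2 = 116.

116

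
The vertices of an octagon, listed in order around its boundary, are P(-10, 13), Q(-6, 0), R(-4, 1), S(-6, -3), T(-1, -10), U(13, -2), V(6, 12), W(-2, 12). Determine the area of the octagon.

Apply the shoelace (surveyor's) formula: 2A = Σ (x_i·y_{i+1} − x_{i+1}·y_i), indices taken mod 8.
Σ = (78) + (-6) + (18) + (57) + (132) + (168) + (96) + (94) = 637
Area = |Σ|/2 = 318.5.

318.5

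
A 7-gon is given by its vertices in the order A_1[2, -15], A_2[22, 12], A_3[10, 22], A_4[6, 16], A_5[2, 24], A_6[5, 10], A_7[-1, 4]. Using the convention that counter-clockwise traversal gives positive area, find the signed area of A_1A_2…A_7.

397.5

Cross-terms: 354, 364, 28, 112, -100, 30, 7  ⇒  Σ = 795
Signed area = Σ/2 = 397.5 (positive ⇒ counter-clockwise traversal).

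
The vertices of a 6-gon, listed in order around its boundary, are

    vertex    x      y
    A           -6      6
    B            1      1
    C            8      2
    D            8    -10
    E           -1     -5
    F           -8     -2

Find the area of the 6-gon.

Apply Gauss's area formula: 2A = Σ (x_i·y_{i+1} − x_{i+1}·y_i), indices taken mod 6.
Cross-terms: -12, -6, -96, -50, -38, -60  ⇒  Σ = -262
Area = |Σ|/2 = 131.

131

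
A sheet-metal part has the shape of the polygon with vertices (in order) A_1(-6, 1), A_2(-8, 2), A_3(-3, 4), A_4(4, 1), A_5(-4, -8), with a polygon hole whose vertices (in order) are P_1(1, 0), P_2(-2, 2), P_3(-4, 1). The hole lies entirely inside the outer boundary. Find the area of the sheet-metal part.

Outer boundary:
Apply Gauss's area formula: 2A = Σ (x_i·y_{i+1} − x_{i+1}·y_i), indices taken mod 5.
Cross-terms: -4, -26, -19, -28, -52  ⇒  Σ = -129
Area = |Σ|/2 = 64.5.
Hole:
Σ = (2) + (6) + (-1) = 7
Area = |Σ|/2 = 3.5.
Net area = 64.5 − 3.5 = 61.

61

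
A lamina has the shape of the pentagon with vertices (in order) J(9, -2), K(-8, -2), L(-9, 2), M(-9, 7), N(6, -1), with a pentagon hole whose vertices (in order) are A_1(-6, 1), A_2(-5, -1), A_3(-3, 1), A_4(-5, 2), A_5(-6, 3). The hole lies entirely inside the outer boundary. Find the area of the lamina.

Outer boundary:
Σ = (-34) + (-34) + (-45) + (-33) + (-3) = -149
Area = |Σ|/2 = 74.5.
Hole:
Σ = (11) + (-8) + (-1) + (-3) + (12) = 11
Area = |Σ|/2 = 5.5.
Net area = 74.5 − 5.5 = 69.

69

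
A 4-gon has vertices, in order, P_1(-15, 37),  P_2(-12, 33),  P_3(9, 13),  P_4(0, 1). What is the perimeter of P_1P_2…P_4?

88

|P_1P_2| = √((3)² + (-4)²) = √25 = 5
|P_2P_3| = √((21)² + (-20)²) = √841 = 29
|P_3P_4| = √((-9)² + (-12)²) = √225 = 15
|P_4P_1| = √((-15)² + (36)²) = √1521 = 39
Perimeter = 5 + 29 + 15 + 39 = 88.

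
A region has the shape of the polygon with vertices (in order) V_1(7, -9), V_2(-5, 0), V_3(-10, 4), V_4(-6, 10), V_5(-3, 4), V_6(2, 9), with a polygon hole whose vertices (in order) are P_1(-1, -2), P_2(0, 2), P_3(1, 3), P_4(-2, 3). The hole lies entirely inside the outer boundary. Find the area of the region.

Outer boundary:
Apply the shoelace (surveyor's) formula: 2A = Σ (x_i·y_{i+1} − x_{i+1}·y_i), indices taken mod 6.
V_1→V_2: (7)(0) − (-5)(-9) = -45
V_2→V_3: (-5)(4) − (-10)(0) = -20
V_3→V_4: (-10)(10) − (-6)(4) = -76
V_4→V_5: (-6)(4) − (-3)(10) = 6
V_5→V_6: (-3)(9) − (2)(4) = -35
V_6→V_1: (2)(-9) − (7)(9) = -81
Σ = -251
Area = |Σ|/2 = 125.5.
Hole:
Σ = (-2) + (-2) + (9) + (7) = 12
Area = |Σ|/2 = 6.
Net area = 125.5 − 6 = 119.5.

119.5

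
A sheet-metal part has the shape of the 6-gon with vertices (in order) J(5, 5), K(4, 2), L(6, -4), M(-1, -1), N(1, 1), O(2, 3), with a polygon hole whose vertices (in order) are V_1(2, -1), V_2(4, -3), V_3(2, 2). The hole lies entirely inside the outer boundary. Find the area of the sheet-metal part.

23

Outer boundary:
Apply the shoelace formula: 2A = Σ (x_i·y_{i+1} − x_{i+1}·y_i), indices taken mod 6.
Σ = (-10) + (-28) + (-10) + (0) + (1) + (-5) = -52
Area = |Σ|/2 = 26.
Hole:
Apply Gauss's area formula: 2A = Σ (x_i·y_{i+1} − x_{i+1}·y_i), indices taken mod 3.
Σ = (-2) + (14) + (-6) = 6
Area = |Σ|/2 = 3.
Net area = 26 − 3 = 23.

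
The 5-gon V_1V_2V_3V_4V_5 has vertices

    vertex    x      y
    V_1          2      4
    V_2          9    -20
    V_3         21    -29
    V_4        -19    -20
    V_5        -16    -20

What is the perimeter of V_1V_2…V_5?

|V_1V_2| = √((7)² + (-24)²) = √625 = 25
|V_2V_3| = √((12)² + (-9)²) = √225 = 15
|V_3V_4| = √((-40)² + (9)²) = √1681 = 41
|V_4V_5| = √((3)² + (0)²) = √9 = 3
|V_5V_1| = √((18)² + (24)²) = √900 = 30
Perimeter = 25 + 15 + 41 + 3 + 30 = 114.

114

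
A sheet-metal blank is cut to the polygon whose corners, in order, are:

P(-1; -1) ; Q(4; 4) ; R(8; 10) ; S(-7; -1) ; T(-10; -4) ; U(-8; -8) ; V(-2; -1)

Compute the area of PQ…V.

Apply the shoelace formula: 2A = Σ (x_i·y_{i+1} − x_{i+1}·y_i), indices taken mod 7.
P→Q: (-1)(4) − (4)(-1) = 0
Q→R: (4)(10) − (8)(4) = 8
R→S: (8)(-1) − (-7)(10) = 62
S→T: (-7)(-4) − (-10)(-1) = 18
T→U: (-10)(-8) − (-8)(-4) = 48
U→V: (-8)(-1) − (-2)(-8) = -8
V→P: (-2)(-1) − (-1)(-1) = 1
Σ = 129
Area = |Σ|/2 = 64.5.

64.5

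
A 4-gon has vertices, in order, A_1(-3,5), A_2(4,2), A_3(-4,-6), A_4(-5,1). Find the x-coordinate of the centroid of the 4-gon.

Apply the shoelace formula. First the cross-terms c_i = x_i·y_{i+1} − x_{i+1}·y_i:
  -26, -16, -34, -22  ⇒  2A = -98, A = -49.
Then Σ (x_i + x_{i+1})·c_i = 456, so x̄ = 456 / (6·(-49)) = -76/49.

-76/49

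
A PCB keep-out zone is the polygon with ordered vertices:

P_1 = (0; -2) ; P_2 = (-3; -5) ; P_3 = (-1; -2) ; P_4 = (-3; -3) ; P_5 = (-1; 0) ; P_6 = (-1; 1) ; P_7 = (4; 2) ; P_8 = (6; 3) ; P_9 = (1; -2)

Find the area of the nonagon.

Cross-terms: -6, 1, -3, -3, -1, -6, 0, -15, -2  ⇒  Σ = -35
Area = |Σ|/2 = 17.5.

17.5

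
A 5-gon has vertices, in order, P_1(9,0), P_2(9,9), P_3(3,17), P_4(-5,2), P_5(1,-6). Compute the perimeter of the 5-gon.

56

|P_1P_2| = √((0)² + (9)²) = √81 = 9
|P_2P_3| = √((-6)² + (8)²) = √100 = 10
|P_3P_4| = √((-8)² + (-15)²) = √289 = 17
|P_4P_5| = √((6)² + (-8)²) = √100 = 10
|P_5P_1| = √((8)² + (6)²) = √100 = 10
Perimeter = 9 + 10 + 17 + 10 + 10 = 56.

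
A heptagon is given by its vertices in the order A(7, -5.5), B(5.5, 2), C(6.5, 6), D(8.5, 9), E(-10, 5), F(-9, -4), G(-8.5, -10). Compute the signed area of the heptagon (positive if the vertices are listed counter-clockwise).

Apply the surveyor's formula: 2A = Σ (x_i·y_{i+1} − x_{i+1}·y_i), indices taken mod 7.
Σ = (44.25) + (20) + (7.5) + (132.5) + (85) + (56) + (116.75) = 462
Signed area = Σ/2 = 231 (positive ⇒ counter-clockwise traversal).

231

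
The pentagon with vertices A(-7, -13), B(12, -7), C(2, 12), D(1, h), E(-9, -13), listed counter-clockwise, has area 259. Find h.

14

Write out the shoelace sum; only the two edges meeting at D involve h:
2·Area = [(2·h − 1·12) + (1·(-13) − (-9)·h)] + 389
       = 11·h + 364 = 518
⇒ h = 14.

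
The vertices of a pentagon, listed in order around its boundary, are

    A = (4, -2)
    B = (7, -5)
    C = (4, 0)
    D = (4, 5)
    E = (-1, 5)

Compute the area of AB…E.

Cross-terms: -6, 20, 20, 25, -18  ⇒  Σ = 41
Area = |Σ|/2 = 20.5.

20.5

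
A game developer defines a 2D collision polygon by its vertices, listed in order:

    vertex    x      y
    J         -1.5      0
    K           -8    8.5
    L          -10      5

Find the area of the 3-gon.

19.875

Apply Gauss's area formula: 2A = Σ (x_i·y_{i+1} − x_{i+1}·y_i), indices taken mod 3.
J→K: (-1.5)(8.5) − (-8)(0) = -12.75
K→L: (-8)(5) − (-10)(8.5) = 45
L→J: (-10)(0) − (-1.5)(5) = 7.5
Σ = 39.75
Area = |Σ|/2 = 19.875.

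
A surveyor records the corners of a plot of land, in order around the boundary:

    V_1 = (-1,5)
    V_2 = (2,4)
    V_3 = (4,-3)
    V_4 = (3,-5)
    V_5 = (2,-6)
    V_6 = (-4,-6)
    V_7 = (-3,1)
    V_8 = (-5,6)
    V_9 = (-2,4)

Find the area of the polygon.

Apply Gauss's area formula: 2A = Σ (x_i·y_{i+1} − x_{i+1}·y_i), indices taken mod 9.
Σ = (-14) + (-22) + (-11) + (-8) + (-36) + (-22) + (-13) + (-8) + (-6) = -140
Area = |Σ|/2 = 70.

70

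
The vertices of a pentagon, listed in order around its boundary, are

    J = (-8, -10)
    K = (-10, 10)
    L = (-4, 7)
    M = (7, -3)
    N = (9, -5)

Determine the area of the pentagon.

192.5

J→K: (-8)(10) − (-10)(-10) = -180
K→L: (-10)(7) − (-4)(10) = -30
L→M: (-4)(-3) − (7)(7) = -37
M→N: (7)(-5) − (9)(-3) = -8
N→J: (9)(-10) − (-8)(-5) = -130
Σ = -385
Area = |Σ|/2 = 192.5.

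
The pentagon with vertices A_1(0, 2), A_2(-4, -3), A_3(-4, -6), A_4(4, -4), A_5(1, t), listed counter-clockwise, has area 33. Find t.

The doubled signed area Σ (x_i y_{i+1} − x_{i+1} y_i) is linear in t.
With t=0 it equals 66; the coefficient of t is 4 (from the two edges through A_5).
So 4·t + 66 = 2·33 = 66 ⇒ t = 0.

0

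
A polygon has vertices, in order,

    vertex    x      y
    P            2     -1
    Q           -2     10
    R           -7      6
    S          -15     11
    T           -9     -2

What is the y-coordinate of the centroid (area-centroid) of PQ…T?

811/231

Apply the shoelace (surveyor's) formula. First the cross-terms c_i = x_i·y_{i+1} − x_{i+1}·y_i:
  18, 58, 13, 129, 13  ⇒  2A = 231, A = 115.5.
Then Σ (y_i + y_{i+1})·c_i = 2433, so ȳ = 2433 / (6·115.5) = 811/231.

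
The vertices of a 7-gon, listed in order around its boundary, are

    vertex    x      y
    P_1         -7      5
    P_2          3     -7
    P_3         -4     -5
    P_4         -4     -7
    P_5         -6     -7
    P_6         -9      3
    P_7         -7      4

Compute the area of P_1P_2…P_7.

59

Apply the shoelace formula: 2A = Σ (x_i·y_{i+1} − x_{i+1}·y_i), indices taken mod 7.
Σ = (34) + (-43) + (8) + (-14) + (-81) + (-15) + (-7) = -118
Area = |Σ|/2 = 59.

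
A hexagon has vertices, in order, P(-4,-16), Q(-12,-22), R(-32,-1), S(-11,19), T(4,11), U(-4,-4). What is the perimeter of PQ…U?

|PQ| = √((-8)² + (-6)²) = √100 = 10
|QR| = √((-20)² + (21)²) = √841 = 29
|RS| = √((21)² + (20)²) = √841 = 29
|ST| = √((15)² + (-8)²) = √289 = 17
|TU| = √((-8)² + (-15)²) = √289 = 17
|UP| = √((0)² + (-12)²) = √144 = 12
Perimeter = 10 + 29 + 29 + 17 + 17 + 12 = 114.

114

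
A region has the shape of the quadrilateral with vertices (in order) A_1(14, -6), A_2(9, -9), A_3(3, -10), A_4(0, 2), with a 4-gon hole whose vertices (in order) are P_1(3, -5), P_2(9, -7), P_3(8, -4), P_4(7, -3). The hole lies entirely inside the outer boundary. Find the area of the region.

Outer boundary:
Apply Gauss's area formula: 2A = Σ (x_i·y_{i+1} − x_{i+1}·y_i), indices taken mod 4.
Σ = (-72) + (-63) + (6) + (-28) = -157
Area = |Σ|/2 = 78.5.
Hole:
P_1→P_2: (3)(-7) − (9)(-5) = 24
P_2→P_3: (9)(-4) − (8)(-7) = 20
P_3→P_4: (8)(-3) − (7)(-4) = 4
P_4→P_1: (7)(-5) − (3)(-3) = -26
Σ = 22
Area = |Σ|/2 = 11.
Net area = 78.5 − 11 = 67.5.

67.5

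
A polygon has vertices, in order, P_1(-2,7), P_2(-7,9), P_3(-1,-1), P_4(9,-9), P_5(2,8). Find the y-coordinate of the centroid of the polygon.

Apply the shoelace formula. First the cross-terms c_i = x_i·y_{i+1} − x_{i+1}·y_i:
  31, 16, 18, 90, 30  ⇒  2A = 185, A = 92.5.
Then Σ (y_i + y_{i+1})·c_i = 804, so ȳ = 804 / (6·92.5) = 268/185.

268/185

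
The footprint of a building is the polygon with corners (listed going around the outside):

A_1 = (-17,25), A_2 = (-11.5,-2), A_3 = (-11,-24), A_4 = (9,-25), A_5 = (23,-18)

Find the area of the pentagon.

874.25

Apply the shoelace (surveyor's) formula: 2A = Σ (x_i·y_{i+1} − x_{i+1}·y_i), indices taken mod 5.
A_1→A_2: (-17)(-2) − (-11.5)(25) = 321.5
A_2→A_3: (-11.5)(-24) − (-11)(-2) = 254
A_3→A_4: (-11)(-25) − (9)(-24) = 491
A_4→A_5: (9)(-18) − (23)(-25) = 413
A_5→A_1: (23)(25) − (-17)(-18) = 269
Σ = 1748.5
Area = |Σ|/2 = 874.25.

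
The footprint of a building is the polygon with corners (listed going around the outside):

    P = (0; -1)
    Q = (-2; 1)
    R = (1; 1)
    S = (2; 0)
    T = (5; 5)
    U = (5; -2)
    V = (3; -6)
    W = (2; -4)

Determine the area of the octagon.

Apply Gauss's area formula: 2A = Σ (x_i·y_{i+1} − x_{i+1}·y_i), indices taken mod 8.
Σ = (-2) + (-3) + (-2) + (10) + (-35) + (-24) + (0) + (-2) = -58
Area = |Σ|/2 = 29.

29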